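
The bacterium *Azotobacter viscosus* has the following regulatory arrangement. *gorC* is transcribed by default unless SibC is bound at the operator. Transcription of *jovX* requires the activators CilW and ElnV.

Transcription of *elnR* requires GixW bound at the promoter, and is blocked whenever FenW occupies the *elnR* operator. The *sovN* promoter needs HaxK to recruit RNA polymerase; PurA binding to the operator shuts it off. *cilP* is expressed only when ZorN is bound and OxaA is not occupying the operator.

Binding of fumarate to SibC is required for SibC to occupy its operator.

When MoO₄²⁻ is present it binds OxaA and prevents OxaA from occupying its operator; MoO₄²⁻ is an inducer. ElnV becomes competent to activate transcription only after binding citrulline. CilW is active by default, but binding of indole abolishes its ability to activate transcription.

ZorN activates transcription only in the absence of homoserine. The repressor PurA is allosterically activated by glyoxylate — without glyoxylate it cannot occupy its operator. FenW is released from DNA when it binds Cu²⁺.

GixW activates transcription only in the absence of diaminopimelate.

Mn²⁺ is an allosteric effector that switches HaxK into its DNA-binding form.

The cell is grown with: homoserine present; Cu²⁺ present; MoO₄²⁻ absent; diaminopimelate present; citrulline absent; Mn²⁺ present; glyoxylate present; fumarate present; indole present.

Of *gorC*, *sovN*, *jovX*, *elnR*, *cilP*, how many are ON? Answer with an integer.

0

Fumarate is present, so SibC is active.
With repressor SibC bound, *gorC* is not transcribed.
→ *gorC* is OFF.
Mn²⁺ is present, so HaxK is active.
Glyoxylate is present, so PurA is active.
With repressor PurA bound, *sovN* is not transcribed.
→ *sovN* is OFF.
Indole is present, so CilW is inactive.
Citrulline is absent, so ElnV is inactive.
Required activator CilW is absent, so *jovX* is not transcribed.
→ *jovX* is OFF.
Cu²⁺ is present, so FenW is inactive.
Diaminopimelate is present, so GixW is inactive.
Required activator GixW is absent, so *elnR* is not transcribed.
→ *elnR* is OFF.
Homoserine is present, so ZorN is inactive.
MoO₄²⁻ is absent, so OxaA is active.
With repressor OxaA bound, *cilP* is not transcribed.
→ *cilP* is OFF.
0 of the 5 genes are transcribed.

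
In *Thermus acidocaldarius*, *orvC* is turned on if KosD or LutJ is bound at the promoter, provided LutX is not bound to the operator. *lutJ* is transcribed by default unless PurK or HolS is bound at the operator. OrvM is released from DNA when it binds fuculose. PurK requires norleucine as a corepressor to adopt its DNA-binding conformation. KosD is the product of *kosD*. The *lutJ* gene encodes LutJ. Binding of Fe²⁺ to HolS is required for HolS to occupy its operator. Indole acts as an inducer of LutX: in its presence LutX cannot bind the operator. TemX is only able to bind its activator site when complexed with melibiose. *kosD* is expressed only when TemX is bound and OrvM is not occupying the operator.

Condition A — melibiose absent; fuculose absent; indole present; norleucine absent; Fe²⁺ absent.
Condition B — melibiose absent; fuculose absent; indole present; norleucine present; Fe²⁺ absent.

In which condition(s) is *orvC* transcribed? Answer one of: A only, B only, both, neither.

A only

Condition A:
Melibiose is absent, so TemX is inactive.
Fuculose is absent, so OrvM is active.
With repressor OrvM bound, *kosD* is not transcribed.
So KosD is not produced.
Indole is present, so LutX is inactive.
Norleucine is absent, so PurK is inactive.
Fe²⁺ is absent, so HolS is inactive.
With no repressor bound, *lutJ* is transcribed.
So LutJ is produced and active.
Activator LutJ is present, so *orvC* is transcribed.
→ *orvC* is ON in A.
Condition B:
Melibiose is absent, so TemX is inactive.
Fuculose is absent, so OrvM is active.
With repressor OrvM bound, *kosD* is not transcribed.
So KosD is not produced.
Indole is present, so LutX is inactive.
Norleucine is present, so PurK is active.
Fe²⁺ is absent, so HolS is inactive.
With repressor PurK bound, *lutJ* is not transcribed.
So LutJ is not produced.
No activator is available at the *orvC* promoter, so *orvC* is not transcribed.
→ *orvC* is OFF in B.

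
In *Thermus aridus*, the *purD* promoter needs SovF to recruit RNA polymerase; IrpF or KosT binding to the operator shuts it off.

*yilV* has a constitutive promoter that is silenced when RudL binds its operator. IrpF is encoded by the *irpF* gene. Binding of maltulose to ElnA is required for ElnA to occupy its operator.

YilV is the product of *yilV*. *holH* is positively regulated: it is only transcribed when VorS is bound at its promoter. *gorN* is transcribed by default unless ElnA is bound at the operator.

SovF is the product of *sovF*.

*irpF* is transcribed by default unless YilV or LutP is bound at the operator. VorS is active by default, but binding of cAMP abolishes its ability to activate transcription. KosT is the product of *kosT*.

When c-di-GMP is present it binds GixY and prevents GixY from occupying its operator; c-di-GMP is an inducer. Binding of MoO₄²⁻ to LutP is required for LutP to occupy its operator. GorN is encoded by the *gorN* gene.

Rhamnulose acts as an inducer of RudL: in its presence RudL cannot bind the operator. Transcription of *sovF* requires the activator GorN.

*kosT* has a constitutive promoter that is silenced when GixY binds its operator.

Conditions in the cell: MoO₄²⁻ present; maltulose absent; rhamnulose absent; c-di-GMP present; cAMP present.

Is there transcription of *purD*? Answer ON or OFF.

Rhamnulose is absent, so RudL is active.
With repressor RudL bound, *yilV* is not transcribed.
So YilV is not produced.
MoO₄²⁻ is present, so LutP is active.
With repressor LutP bound, *irpF* is not transcribed.
So IrpF is not produced.
Maltulose is absent, so ElnA is inactive.
With no repressor bound, *gorN* is transcribed.
So GorN is produced and active.
No repressor is bound and GorN is active, so *sovF* is transcribed.
So SovF is produced and active.
c-di-GMP is present, so GixY is inactive.
With no repressor bound, *kosT* is transcribed.
So KosT is produced and active.
With repressor KosT bound, *purD* is not transcribed.

OFF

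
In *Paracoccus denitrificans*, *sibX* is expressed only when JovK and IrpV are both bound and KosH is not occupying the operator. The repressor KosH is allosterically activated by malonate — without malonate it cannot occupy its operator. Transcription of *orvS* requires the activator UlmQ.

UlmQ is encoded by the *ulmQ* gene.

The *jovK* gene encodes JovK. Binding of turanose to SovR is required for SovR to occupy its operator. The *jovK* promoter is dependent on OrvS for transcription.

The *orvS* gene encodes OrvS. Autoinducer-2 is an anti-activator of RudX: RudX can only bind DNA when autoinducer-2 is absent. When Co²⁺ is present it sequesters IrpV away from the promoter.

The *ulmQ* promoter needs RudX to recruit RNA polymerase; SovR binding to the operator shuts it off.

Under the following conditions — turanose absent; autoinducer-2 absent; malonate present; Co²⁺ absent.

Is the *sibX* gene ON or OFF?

OFF

Turanose is absent, so SovR is inactive.
Autoinducer-2 is absent, so RudX is active.
No repressor is bound and RudX is active, so *ulmQ* is transcribed.
So UlmQ is produced and active.
No repressor is bound and UlmQ is active, so *orvS* is transcribed.
So OrvS is produced and active.
No repressor is bound and OrvS is active, so *jovK* is transcribed.
So JovK is produced and active.
Malonate is present, so KosH is active.
Co²⁺ is absent, so IrpV is active.
With repressor KosH bound, *sibX* is not transcribed.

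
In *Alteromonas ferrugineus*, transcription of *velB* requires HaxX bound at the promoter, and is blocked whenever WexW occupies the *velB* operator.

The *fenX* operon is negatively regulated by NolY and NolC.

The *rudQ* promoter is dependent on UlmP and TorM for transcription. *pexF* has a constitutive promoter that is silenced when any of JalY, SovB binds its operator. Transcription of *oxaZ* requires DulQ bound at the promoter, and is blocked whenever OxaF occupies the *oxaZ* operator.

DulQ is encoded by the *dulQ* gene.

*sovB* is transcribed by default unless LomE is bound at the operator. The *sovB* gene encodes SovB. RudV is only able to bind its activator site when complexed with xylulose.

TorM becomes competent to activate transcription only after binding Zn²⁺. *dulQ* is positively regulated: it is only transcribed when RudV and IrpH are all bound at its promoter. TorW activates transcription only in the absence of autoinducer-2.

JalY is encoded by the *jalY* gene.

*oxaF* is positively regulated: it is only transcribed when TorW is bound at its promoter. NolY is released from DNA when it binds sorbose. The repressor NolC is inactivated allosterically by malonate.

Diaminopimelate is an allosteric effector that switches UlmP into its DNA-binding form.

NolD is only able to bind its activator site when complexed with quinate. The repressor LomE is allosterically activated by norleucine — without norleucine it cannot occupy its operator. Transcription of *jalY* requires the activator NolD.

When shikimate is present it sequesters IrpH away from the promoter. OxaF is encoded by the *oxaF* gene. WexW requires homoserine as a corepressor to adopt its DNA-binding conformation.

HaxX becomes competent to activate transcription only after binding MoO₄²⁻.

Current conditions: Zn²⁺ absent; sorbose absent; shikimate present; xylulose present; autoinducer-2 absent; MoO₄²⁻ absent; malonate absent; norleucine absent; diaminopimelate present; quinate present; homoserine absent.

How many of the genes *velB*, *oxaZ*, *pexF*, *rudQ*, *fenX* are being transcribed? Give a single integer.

Homoserine is absent, so WexW is inactive.
MoO₄²⁻ is absent, so HaxX is inactive.
Required activator HaxX is absent, so *velB* is not transcribed.
→ *velB* is OFF.
Xylulose is present, so RudV is active.
Shikimate is present, so IrpH is inactive.
Required activator IrpH is absent, so *dulQ* is not transcribed.
So DulQ is not produced.
Autoinducer-2 is absent, so TorW is active.
No repressor is bound and TorW is active, so *oxaF* is transcribed.
So OxaF is produced and active.
With repressor OxaF bound, *oxaZ* is not transcribed.
→ *oxaZ* is OFF.
Quinate is present, so NolD is active.
No repressor is bound and NolD is active, so *jalY* is transcribed.
So JalY is produced and active.
Norleucine is absent, so LomE is inactive.
With no repressor bound, *sovB* is transcribed.
So SovB is produced and active.
With repressor JalY bound, *pexF* is not transcribed.
→ *pexF* is OFF.
Diaminopimelate is present, so UlmP is active.
Zn²⁺ is absent, so TorM is inactive.
Required activator TorM is absent, so *rudQ* is not transcribed.
→ *rudQ* is OFF.
Sorbose is absent, so NolY is active.
Malonate is absent, so NolC is active.
With repressor NolY bound, *fenX* is not transcribed.
→ *fenX* is OFF.
0 of the 5 genes are transcribed.

0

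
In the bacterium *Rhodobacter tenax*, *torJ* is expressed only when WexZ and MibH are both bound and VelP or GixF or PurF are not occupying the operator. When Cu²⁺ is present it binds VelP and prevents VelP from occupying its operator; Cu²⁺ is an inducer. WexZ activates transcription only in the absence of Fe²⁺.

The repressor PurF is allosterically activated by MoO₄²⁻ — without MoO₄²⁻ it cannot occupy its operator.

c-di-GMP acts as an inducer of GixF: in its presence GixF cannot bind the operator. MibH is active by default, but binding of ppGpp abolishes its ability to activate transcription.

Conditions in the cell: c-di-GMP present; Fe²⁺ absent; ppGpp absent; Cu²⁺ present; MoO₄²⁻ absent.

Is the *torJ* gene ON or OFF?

Cu²⁺ is present, so VelP is inactive.
c-di-GMP is present, so GixF is inactive.
Fe²⁺ is absent, so WexZ is active.
MoO₄²⁻ is absent, so PurF is inactive.
ppGpp is absent, so MibH is active.
No repressor is bound and WexZ and MibH are active, so *torJ* is transcribed.

ON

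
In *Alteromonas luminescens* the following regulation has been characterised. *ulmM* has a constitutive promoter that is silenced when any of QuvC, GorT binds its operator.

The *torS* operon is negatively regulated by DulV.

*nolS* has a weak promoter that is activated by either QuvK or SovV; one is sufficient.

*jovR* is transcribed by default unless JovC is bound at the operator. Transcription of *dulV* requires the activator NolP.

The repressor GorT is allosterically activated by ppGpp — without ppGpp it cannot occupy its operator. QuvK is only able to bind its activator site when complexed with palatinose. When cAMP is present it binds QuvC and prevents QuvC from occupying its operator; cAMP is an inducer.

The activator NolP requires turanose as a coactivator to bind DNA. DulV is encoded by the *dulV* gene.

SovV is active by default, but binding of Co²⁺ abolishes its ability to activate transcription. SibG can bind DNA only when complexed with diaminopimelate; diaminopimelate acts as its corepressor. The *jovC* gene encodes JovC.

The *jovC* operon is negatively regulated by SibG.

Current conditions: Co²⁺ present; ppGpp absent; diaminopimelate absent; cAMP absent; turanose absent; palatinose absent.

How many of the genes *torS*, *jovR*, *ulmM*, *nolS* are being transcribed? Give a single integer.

Turanose is absent, so NolP is inactive.
Required activator NolP is absent, so *dulV* is not transcribed.
So DulV is not produced.
With no repressor bound, *torS* is transcribed.
→ *torS* is ON.
Diaminopimelate is absent, so SibG is inactive.
With no repressor bound, *jovC* is transcribed.
So JovC is produced and active.
With repressor JovC bound, *jovR* is not transcribed.
→ *jovR* is OFF.
cAMP is absent, so QuvC is active.
ppGpp is absent, so GorT is inactive.
With repressor QuvC bound, *ulmM* is not transcribed.
→ *ulmM* is OFF.
Palatinose is absent, so QuvK is inactive.
Co²⁺ is present, so SovV is inactive.
No activator is available at the *nolS* promoter, so *nolS* is not transcribed.
→ *nolS* is OFF.
1 of the 4 genes is transcribed.

1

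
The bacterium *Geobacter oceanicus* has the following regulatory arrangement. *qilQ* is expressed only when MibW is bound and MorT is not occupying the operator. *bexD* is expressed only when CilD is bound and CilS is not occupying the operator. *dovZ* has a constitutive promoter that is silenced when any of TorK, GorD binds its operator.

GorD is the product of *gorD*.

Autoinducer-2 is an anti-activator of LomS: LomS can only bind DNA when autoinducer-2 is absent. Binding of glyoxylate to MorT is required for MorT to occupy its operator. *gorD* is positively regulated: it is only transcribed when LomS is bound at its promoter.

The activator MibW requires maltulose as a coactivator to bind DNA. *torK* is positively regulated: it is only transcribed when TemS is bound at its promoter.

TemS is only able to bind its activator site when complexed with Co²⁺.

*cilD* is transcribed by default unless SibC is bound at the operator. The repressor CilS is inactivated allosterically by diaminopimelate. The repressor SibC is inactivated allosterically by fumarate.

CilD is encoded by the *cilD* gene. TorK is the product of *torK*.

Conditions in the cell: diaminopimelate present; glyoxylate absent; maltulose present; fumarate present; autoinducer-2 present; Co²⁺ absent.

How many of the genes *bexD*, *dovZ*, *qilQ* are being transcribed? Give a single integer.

Fumarate is present, so SibC is inactive.
With no repressor bound, *cilD* is transcribed.
So CilD is produced and active.
Diaminopimelate is present, so CilS is inactive.
No repressor is bound and CilD is active, so *bexD* is transcribed.
→ *bexD* is ON.
Co²⁺ is absent, so TemS is inactive.
Required activator TemS is absent, so *torK* is not transcribed.
So TorK is not produced.
Autoinducer-2 is present, so LomS is inactive.
Required activator LomS is absent, so *gorD* is not transcribed.
So GorD is not produced.
With no repressor bound, *dovZ* is transcribed.
→ *dovZ* is ON.
Glyoxylate is absent, so MorT is inactive.
Maltulose is present, so MibW is active.
No repressor is bound and MibW is active, so *qilQ* is transcribed.
→ *qilQ* is ON.
3 of the 3 genes are transcribed.

3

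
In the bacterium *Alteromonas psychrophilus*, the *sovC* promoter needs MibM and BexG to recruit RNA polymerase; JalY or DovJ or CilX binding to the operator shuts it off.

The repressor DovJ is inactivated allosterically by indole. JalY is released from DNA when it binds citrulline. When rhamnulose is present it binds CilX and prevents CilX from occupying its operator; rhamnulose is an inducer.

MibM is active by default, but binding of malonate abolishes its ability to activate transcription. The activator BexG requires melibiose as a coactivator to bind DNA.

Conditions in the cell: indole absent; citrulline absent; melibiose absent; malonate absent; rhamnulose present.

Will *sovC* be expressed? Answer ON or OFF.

OFF

Citrulline is absent, so JalY is active.
Indole is absent, so DovJ is active.
Malonate is absent, so MibM is active.
Melibiose is absent, so BexG is inactive.
Rhamnulose is present, so CilX is inactive.
With repressor JalY bound, *sovC* is not transcribed.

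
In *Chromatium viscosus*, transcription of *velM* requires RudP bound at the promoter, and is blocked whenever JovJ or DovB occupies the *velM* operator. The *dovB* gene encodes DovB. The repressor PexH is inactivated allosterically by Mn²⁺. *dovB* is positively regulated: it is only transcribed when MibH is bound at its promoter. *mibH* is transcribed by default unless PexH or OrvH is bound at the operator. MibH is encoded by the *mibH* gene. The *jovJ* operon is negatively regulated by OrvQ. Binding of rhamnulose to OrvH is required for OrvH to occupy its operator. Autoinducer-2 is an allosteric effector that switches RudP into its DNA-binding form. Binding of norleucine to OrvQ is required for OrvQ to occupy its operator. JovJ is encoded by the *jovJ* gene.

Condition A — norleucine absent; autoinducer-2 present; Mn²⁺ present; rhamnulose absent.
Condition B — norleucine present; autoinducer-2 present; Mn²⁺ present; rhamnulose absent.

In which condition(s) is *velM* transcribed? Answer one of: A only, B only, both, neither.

neither

Condition A:
Norleucine is absent, so OrvQ is inactive.
With no repressor bound, *jovJ* is transcribed.
So JovJ is produced and active.
Autoinducer-2 is present, so RudP is active.
Mn²⁺ is present, so PexH is inactive.
Rhamnulose is absent, so OrvH is inactive.
With no repressor bound, *mibH* is transcribed.
So MibH is produced and active.
No repressor is bound and MibH is active, so *dovB* is transcribed.
So DovB is produced and active.
With repressor JovJ bound, *velM* is not transcribed.
→ *velM* is OFF in A.
Condition B:
Norleucine is present, so OrvQ is active.
With repressor OrvQ bound, *jovJ* is not transcribed.
So JovJ is not produced.
Autoinducer-2 is present, so RudP is active.
Mn²⁺ is present, so PexH is inactive.
Rhamnulose is absent, so OrvH is inactive.
With no repressor bound, *mibH* is transcribed.
So MibH is produced and active.
No repressor is bound and MibH is active, so *dovB* is transcribed.
So DovB is produced and active.
With repressor DovB bound, *velM* is not transcribed.
→ *velM* is OFF in B.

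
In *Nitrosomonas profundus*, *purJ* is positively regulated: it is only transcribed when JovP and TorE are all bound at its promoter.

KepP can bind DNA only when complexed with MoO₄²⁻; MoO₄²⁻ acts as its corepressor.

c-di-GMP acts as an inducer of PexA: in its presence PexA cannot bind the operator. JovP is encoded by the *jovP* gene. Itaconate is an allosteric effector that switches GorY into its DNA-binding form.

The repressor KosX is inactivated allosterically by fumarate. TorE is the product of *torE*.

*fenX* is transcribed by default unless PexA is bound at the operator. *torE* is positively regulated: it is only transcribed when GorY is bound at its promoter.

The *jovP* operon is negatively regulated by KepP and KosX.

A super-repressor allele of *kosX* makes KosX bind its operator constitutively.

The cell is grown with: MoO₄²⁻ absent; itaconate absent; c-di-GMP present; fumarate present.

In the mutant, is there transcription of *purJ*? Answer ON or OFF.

OFF

MoO₄²⁻ is absent, so KepP is inactive.
KosX is constitutively active in this strain.
With repressor KosX bound, *jovP* is not transcribed.
So JovP is not produced.
Itaconate is absent, so GorY is inactive.
Required activator GorY is absent, so *torE* is not transcribed.
So TorE is not produced.
Required activator JovP is absent, so *purJ* is not transcribed.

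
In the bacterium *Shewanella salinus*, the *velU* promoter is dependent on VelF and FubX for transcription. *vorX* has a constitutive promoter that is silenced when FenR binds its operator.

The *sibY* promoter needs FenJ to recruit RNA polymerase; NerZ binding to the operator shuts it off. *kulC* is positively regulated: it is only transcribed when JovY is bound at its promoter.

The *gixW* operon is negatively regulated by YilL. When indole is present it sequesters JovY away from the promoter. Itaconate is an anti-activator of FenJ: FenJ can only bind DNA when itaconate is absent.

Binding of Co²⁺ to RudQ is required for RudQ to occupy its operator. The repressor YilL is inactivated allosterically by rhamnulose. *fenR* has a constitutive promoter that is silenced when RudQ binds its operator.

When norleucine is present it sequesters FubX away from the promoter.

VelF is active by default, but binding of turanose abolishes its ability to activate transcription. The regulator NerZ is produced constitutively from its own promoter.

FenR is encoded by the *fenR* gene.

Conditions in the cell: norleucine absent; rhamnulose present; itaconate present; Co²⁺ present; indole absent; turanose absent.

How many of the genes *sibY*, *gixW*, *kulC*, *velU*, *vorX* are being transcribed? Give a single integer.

Itaconate is present, so FenJ is inactive.
NerZ is produced constitutively and is active.
With repressor NerZ bound, *sibY* is not transcribed.
→ *sibY* is OFF.
Rhamnulose is present, so YilL is inactive.
With no repressor bound, *gixW* is transcribed.
→ *gixW* is ON.
Indole is absent, so JovY is active.
No repressor is bound and JovY is active, so *kulC* is transcribed.
→ *kulC* is ON.
Turanose is absent, so VelF is active.
Norleucine is absent, so FubX is active.
No repressor is bound and VelF and FubX are active, so *velU* is transcribed.
→ *velU* is ON.
Co²⁺ is present, so RudQ is active.
With repressor RudQ bound, *fenR* is not transcribed.
So FenR is not produced.
With no repressor bound, *vorX* is transcribed.
→ *vorX* is ON.
4 of the 5 genes are transcribed.

4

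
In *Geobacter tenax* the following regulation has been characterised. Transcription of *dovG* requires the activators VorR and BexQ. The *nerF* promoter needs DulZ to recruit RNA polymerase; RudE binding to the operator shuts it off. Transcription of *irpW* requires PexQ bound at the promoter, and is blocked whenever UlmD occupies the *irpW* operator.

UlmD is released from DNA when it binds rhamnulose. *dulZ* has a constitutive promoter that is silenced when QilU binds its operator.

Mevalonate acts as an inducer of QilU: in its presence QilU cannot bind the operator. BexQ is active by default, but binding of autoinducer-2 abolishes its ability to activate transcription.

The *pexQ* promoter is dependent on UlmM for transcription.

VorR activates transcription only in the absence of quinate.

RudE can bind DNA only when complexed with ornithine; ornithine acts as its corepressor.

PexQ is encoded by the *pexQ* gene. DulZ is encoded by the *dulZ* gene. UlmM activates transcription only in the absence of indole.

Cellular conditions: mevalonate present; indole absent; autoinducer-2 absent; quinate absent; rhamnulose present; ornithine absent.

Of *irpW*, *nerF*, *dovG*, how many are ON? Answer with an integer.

Indole is absent, so UlmM is active.
No repressor is bound and UlmM is active, so *pexQ* is transcribed.
So PexQ is produced and active.
Rhamnulose is present, so UlmD is inactive.
No repressor is bound and PexQ is active, so *irpW* is transcribed.
→ *irpW* is ON.
Ornithine is absent, so RudE is inactive.
Mevalonate is present, so QilU is inactive.
With no repressor bound, *dulZ* is transcribed.
So DulZ is produced and active.
No repressor is bound and DulZ is active, so *nerF* is transcribed.
→ *nerF* is ON.
Quinate is absent, so VorR is active.
Autoinducer-2 is absent, so BexQ is active.
No repressor is bound and VorR and BexQ are active, so *dovG* is transcribed.
→ *dovG* is ON.
3 of the 3 genes are transcribed.

3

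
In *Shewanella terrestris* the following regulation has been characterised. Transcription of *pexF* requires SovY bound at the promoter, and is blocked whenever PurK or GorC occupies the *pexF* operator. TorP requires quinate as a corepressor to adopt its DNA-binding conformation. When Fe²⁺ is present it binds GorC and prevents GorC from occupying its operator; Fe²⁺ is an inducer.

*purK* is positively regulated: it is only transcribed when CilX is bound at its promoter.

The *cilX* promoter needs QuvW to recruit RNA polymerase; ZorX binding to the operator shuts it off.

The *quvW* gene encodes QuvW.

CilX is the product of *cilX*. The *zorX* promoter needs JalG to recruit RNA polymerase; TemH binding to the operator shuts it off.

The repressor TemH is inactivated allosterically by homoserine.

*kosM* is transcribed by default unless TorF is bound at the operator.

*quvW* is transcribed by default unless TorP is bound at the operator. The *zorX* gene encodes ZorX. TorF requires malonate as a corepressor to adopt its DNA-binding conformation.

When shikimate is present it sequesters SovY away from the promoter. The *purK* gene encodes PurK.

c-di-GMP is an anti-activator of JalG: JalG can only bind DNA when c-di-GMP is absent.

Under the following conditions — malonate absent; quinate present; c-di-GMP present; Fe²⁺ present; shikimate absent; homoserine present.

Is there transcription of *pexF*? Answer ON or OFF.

ON

Quinate is present, so TorP is active.
With repressor TorP bound, *quvW* is not transcribed.
So QuvW is not produced.
Homoserine is present, so TemH is inactive.
c-di-GMP is present, so JalG is inactive.
Required activator JalG is absent, so *zorX* is not transcribed.
So ZorX is not produced.
Required activator QuvW is absent, so *cilX* is not transcribed.
So CilX is not produced.
Required activator CilX is absent, so *purK* is not transcribed.
So PurK is not produced.
Fe²⁺ is present, so GorC is inactive.
Shikimate is absent, so SovY is active.
No repressor is bound and SovY is active, so *pexF* is transcribed.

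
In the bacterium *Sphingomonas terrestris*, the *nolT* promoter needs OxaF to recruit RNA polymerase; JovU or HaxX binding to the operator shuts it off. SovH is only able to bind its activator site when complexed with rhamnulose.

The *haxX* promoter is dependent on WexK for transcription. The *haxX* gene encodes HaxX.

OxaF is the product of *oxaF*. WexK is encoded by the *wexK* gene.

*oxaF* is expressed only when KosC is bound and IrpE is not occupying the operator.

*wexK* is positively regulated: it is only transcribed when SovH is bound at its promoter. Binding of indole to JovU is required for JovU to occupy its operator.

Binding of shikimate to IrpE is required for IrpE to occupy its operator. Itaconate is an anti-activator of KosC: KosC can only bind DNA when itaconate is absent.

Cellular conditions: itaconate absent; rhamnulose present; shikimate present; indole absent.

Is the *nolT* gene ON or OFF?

OFF

Indole is absent, so JovU is inactive.
Itaconate is absent, so KosC is active.
Shikimate is present, so IrpE is active.
With repressor IrpE bound, *oxaF* is not transcribed.
So OxaF is not produced.
Rhamnulose is present, so SovH is active.
No repressor is bound and SovH is active, so *wexK* is transcribed.
So WexK is produced and active.
No repressor is bound and WexK is active, so *haxX* is transcribed.
So HaxX is produced and active.
With repressor HaxX bound, *nolT* is not transcribed.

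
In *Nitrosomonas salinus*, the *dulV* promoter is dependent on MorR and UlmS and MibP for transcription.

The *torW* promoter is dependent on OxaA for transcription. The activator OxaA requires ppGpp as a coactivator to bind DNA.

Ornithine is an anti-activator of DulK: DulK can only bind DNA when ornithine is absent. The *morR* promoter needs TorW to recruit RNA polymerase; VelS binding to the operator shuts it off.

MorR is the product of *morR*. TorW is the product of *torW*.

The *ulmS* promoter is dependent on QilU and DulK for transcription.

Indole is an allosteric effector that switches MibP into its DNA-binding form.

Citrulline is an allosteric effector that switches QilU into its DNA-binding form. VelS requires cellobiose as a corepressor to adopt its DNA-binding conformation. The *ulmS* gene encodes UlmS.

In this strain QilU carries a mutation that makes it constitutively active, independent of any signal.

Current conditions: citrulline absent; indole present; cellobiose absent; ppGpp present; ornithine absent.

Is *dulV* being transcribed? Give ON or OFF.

ppGpp is present, so OxaA is active.
No repressor is bound and OxaA is active, so *torW* is transcribed.
So TorW is produced and active.
Cellobiose is absent, so VelS is inactive.
No repressor is bound and TorW is active, so *morR* is transcribed.
So MorR is produced and active.
QilU is constitutively active in this strain.
Ornithine is absent, so DulK is active.
No repressor is bound and QilU and DulK are active, so *ulmS* is transcribed.
So UlmS is produced and active.
Indole is present, so MibP is active.
No repressor is bound and MorR and UlmS and MibP are active, so *dulV* is transcribed.

ON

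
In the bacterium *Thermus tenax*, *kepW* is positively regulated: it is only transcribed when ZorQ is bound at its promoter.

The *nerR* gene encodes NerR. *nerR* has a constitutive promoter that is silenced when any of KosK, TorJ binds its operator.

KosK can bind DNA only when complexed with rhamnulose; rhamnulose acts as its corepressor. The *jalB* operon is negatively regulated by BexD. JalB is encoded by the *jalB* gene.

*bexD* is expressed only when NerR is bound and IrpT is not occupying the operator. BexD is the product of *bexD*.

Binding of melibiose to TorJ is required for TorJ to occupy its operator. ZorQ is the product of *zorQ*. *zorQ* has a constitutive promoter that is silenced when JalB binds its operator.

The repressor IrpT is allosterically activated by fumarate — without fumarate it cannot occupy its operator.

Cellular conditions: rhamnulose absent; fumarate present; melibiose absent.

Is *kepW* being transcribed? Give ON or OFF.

OFF

Rhamnulose is absent, so KosK is inactive.
Melibiose is absent, so TorJ is inactive.
With no repressor bound, *nerR* is transcribed.
So NerR is produced and active.
Fumarate is present, so IrpT is active.
With repressor IrpT bound, *bexD* is not transcribed.
So BexD is not produced.
With no repressor bound, *jalB* is transcribed.
So JalB is produced and active.
With repressor JalB bound, *zorQ* is not transcribed.
So ZorQ is not produced.
Required activator ZorQ is absent, so *kepW* is not transcribed.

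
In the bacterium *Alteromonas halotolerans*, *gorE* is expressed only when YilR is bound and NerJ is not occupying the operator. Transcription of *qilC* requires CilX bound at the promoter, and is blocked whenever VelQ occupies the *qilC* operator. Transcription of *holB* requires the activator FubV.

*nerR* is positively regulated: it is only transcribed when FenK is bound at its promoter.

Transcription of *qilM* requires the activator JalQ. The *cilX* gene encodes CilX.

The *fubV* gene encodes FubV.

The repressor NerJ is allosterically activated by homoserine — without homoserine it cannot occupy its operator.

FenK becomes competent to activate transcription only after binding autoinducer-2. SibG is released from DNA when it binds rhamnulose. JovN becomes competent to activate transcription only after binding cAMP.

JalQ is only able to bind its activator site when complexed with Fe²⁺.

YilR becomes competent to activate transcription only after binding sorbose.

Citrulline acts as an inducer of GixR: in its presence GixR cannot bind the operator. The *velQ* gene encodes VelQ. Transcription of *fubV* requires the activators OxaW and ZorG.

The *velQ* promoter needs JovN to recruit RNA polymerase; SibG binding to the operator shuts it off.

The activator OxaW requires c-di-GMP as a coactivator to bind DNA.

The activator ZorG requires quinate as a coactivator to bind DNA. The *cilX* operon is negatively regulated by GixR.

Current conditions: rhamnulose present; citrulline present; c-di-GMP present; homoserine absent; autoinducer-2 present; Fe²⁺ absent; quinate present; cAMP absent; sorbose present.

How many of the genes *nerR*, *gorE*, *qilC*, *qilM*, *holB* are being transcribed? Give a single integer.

4

Autoinducer-2 is present, so FenK is active.
No repressor is bound and FenK is active, so *nerR* is transcribed.
→ *nerR* is ON.
Homoserine is absent, so NerJ is inactive.
Sorbose is present, so YilR is active.
No repressor is bound and YilR is active, so *gorE* is transcribed.
→ *gorE* is ON.
cAMP is absent, so JovN is inactive.
Rhamnulose is present, so SibG is inactive.
Required activator JovN is absent, so *velQ* is not transcribed.
So VelQ is not produced.
Citrulline is present, so GixR is inactive.
With no repressor bound, *cilX* is transcribed.
So CilX is produced and active.
No repressor is bound and CilX is active, so *qilC* is transcribed.
→ *qilC* is ON.
Fe²⁺ is absent, so JalQ is inactive.
Required activator JalQ is absent, so *qilM* is not transcribed.
→ *qilM* is OFF.
c-di-GMP is present, so OxaW is active.
Quinate is present, so ZorG is active.
No repressor is bound and OxaW and ZorG are active, so *fubV* is transcribed.
So FubV is produced and active.
No repressor is bound and FubV is active, so *holB* is transcribed.
→ *holB* is ON.
4 of the 5 genes are transcribed.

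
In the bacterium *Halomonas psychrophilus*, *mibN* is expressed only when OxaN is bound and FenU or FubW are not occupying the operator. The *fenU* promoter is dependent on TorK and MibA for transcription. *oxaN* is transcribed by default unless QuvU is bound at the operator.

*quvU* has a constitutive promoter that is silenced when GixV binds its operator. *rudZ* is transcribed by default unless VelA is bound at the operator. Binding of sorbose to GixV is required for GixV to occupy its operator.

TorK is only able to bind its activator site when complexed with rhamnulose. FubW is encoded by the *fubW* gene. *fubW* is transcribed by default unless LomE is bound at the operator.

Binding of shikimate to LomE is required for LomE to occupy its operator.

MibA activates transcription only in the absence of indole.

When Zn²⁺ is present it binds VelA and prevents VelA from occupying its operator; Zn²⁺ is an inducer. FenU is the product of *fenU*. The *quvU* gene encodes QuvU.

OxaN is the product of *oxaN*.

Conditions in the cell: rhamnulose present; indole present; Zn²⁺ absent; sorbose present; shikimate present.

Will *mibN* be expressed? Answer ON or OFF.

Sorbose is present, so GixV is active.
With repressor GixV bound, *quvU* is not transcribed.
So QuvU is not produced.
With no repressor bound, *oxaN* is transcribed.
So OxaN is produced and active.
Rhamnulose is present, so TorK is active.
Indole is present, so MibA is inactive.
Required activator MibA is absent, so *fenU* is not transcribed.
So FenU is not produced.
Shikimate is present, so LomE is active.
With repressor LomE bound, *fubW* is not transcribed.
So FubW is not produced.
No repressor is bound and OxaN is active, so *mibN* is transcribed.

ON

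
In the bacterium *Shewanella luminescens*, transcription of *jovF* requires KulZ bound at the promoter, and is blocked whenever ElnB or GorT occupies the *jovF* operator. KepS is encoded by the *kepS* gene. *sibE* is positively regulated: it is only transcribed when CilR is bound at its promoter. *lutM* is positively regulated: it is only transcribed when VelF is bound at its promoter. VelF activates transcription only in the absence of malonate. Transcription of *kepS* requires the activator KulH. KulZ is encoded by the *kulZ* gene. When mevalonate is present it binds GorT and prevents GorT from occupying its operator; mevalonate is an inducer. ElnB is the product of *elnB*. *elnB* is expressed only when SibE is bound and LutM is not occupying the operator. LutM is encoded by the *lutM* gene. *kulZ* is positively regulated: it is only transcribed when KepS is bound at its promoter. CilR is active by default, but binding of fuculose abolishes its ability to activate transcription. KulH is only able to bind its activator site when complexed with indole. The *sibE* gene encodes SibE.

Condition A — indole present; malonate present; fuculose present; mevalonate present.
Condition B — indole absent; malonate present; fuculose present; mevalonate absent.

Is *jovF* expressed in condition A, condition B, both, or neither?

A only

Condition A:
Indole is present, so KulH is active.
No repressor is bound and KulH is active, so *kepS* is transcribed.
So KepS is produced and active.
No repressor is bound and KepS is active, so *kulZ* is transcribed.
So KulZ is produced and active.
Malonate is present, so VelF is inactive.
Required activator VelF is absent, so *lutM* is not transcribed.
So LutM is not produced.
Fuculose is present, so CilR is inactive.
Required activator CilR is absent, so *sibE* is not transcribed.
So SibE is not produced.
Required activator SibE is absent, so *elnB* is not transcribed.
So ElnB is not produced.
Mevalonate is present, so GorT is inactive.
No repressor is bound and KulZ is active, so *jovF* is transcribed.
→ *jovF* is ON in A.
Condition B:
Indole is absent, so KulH is inactive.
Required activator KulH is absent, so *kepS* is not transcribed.
So KepS is not produced.
Required activator KepS is absent, so *kulZ* is not transcribed.
So KulZ is not produced.
Malonate is present, so VelF is inactive.
Required activator VelF is absent, so *lutM* is not transcribed.
So LutM is not produced.
Fuculose is present, so CilR is inactive.
Required activator CilR is absent, so *sibE* is not transcribed.
So SibE is not produced.
Required activator SibE is absent, so *elnB* is not transcribed.
So ElnB is not produced.
Mevalonate is absent, so GorT is active.
With repressor GorT bound, *jovF* is not transcribed.
→ *jovF* is OFF in B.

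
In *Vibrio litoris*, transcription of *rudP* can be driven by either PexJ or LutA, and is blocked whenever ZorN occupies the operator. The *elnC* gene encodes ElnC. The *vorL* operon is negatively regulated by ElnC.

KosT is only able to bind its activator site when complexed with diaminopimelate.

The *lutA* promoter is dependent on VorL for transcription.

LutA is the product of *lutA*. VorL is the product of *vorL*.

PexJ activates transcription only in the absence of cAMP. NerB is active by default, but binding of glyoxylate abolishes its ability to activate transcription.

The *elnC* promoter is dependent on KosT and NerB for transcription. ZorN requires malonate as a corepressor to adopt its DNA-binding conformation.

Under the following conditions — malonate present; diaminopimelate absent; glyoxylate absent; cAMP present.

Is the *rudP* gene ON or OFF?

cAMP is present, so PexJ is inactive.
Diaminopimelate is absent, so KosT is inactive.
Glyoxylate is absent, so NerB is active.
Required activator KosT is absent, so *elnC* is not transcribed.
So ElnC is not produced.
With no repressor bound, *vorL* is transcribed.
So VorL is produced and active.
No repressor is bound and VorL is active, so *lutA* is transcribed.
So LutA is produced and active.
Malonate is present, so ZorN is active.
With repressor ZorN bound, *rudP* is not transcribed.

OFF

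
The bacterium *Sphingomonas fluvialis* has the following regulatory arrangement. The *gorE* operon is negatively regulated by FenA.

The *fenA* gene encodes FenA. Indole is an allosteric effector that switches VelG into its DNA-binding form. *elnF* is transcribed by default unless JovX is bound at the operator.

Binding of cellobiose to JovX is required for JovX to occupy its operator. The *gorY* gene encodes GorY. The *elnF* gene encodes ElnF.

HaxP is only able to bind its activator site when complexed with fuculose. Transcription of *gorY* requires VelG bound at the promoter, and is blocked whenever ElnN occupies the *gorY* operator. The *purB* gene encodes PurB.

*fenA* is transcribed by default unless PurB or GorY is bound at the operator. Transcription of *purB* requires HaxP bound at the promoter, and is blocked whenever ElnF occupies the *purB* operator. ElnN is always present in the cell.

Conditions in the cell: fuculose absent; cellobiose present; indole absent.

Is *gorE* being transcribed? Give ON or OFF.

OFF

Cellobiose is present, so JovX is active.
With repressor JovX bound, *elnF* is not transcribed.
So ElnF is not produced.
Fuculose is absent, so HaxP is inactive.
Required activator HaxP is absent, so *purB* is not transcribed.
So PurB is not produced.
Indole is absent, so VelG is inactive.
ElnN is produced constitutively and is active.
With repressor ElnN bound, *gorY* is not transcribed.
So GorY is not produced.
With no repressor bound, *fenA* is transcribed.
So FenA is produced and active.
With repressor FenA bound, *gorE* is not transcribed.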